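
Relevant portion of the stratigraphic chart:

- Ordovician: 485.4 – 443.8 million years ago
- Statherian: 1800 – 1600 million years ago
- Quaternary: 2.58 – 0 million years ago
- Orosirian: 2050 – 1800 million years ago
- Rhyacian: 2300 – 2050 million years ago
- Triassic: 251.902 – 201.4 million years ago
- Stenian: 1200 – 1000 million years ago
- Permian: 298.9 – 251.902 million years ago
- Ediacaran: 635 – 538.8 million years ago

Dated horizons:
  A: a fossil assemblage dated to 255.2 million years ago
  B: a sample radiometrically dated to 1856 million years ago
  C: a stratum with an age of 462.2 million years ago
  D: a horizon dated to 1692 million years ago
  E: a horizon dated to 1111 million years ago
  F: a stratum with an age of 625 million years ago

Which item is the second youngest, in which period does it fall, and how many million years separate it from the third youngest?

Sorted youngest-first by Ma: A (255.2), C (462.2), F (625), E (1111), D (1692), B (1856).
The second youngest is C at 462.2 Ma, which lies in 485.4–443.8 Ma: the Ordovician.
The third youngest is F at 625 Ma; separation = |462.2 − 625| = 162.8 Myr.

C, in the Ordovician; 162.8 million years to F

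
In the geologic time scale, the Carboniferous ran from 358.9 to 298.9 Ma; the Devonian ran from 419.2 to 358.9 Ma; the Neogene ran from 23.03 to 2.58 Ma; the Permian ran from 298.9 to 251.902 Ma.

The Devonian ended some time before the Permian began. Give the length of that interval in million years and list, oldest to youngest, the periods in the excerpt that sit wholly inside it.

60 million years; Carboniferous

End of Devonian = 358.9 Ma; start of Permian = 298.9 Ma.
Gap = 358.9 − 298.9 = 60 Myr.
Periods wholly inside 358.9–298.9 Ma: Carboniferous (358.9–298.9).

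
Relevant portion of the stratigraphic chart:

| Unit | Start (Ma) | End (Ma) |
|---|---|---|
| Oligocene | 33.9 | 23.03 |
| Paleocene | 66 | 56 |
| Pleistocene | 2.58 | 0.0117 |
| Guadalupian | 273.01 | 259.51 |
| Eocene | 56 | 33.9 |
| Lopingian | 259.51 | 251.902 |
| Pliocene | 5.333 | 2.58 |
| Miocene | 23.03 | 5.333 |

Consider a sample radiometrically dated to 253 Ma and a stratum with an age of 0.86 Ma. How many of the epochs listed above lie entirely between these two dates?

5

The older date is 253 Ma and the younger is 0.86 Ma.
Epochs with start < 253 and end > 0.86 Ma: Paleocene (66–56), Eocene (56–33.9), Oligocene (33.9–23.03), Miocene (23.03–5.333), Pliocene (5.333–2.58).
That is 5 complete epochs.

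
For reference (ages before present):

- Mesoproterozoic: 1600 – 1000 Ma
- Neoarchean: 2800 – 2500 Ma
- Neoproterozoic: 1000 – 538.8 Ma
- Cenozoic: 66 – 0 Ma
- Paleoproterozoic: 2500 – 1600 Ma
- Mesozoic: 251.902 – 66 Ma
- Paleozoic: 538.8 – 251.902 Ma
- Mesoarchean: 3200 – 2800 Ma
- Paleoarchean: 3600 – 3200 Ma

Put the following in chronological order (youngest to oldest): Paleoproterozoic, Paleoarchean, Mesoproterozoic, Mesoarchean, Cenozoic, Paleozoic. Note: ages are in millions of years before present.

Cenozoic → Paleozoic → Mesoproterozoic → Paleoproterozoic → Mesoarchean → Paleoarchean

The oldest of these is Paleoarchean (starts 3600 Ma) and the youngest is Cenozoic (ends 0 Ma).
In between, by decreasing start age: Mesoarchean (3200), Paleoproterozoic (2500), Mesoproterozoic (1600), Paleozoic (538.8).
Listing youngest first means reversing that sequence.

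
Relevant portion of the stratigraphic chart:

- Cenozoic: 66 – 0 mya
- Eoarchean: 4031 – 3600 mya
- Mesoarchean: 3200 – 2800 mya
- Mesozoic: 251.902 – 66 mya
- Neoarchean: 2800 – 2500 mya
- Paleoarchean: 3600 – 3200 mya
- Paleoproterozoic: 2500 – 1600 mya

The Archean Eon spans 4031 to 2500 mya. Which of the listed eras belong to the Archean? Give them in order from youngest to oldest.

Eras with both bounds inside 4031–2500 Ma: Neoarchean (2800–2500), Mesoarchean (3200–2800), Paleoarchean (3600–3200), Eoarchean (4031–3600).

Neoarchean, Mesoarchean, Paleoarchean, Eoarchean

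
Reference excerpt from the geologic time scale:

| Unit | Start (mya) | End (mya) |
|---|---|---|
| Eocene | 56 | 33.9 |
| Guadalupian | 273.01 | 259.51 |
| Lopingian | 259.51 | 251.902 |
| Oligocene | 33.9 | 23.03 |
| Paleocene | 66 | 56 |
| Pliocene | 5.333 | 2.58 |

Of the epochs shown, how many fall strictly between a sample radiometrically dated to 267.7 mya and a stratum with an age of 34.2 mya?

267.7 Ma sits inside the Guadalupian (273.01–259.51) and 34.2 Ma inside the Eocene (56–33.9); neither of those is wholly between the two dates.
The listed epochs lying completely between them are Lopingian, Paleocene — 2 in all.

2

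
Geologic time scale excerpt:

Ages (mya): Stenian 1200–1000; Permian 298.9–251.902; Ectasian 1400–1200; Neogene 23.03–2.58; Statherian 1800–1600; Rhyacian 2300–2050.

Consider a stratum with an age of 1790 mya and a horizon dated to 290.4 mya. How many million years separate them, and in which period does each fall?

1499.6 million years apart; the first in the Statherian, the second in the Permian

Elapsed time: 1790 − 290.4 = 1499.6 Myr.
1790 Ma lies within 1800–1600 Ma: Statherian.
290.4 Ma lies within 298.9–251.902 Ma: Permian.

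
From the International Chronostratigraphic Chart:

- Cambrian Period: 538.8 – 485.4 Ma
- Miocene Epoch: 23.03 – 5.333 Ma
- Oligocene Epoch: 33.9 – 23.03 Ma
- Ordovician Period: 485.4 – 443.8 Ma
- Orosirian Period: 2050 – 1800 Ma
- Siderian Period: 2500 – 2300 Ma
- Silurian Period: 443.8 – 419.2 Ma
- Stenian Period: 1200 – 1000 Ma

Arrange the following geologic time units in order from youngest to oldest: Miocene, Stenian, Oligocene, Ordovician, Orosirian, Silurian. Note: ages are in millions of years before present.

Read off each span (Ma): Miocene 23.03–5.333; Stenian 1200–1000; Oligocene 33.9–23.03; Ordovician 485.4–443.8; Orosirian 2050–1800; Silurian 443.8–419.2.
Larger Ma is older, so oldest→youngest is Orosirian, Stenian, Ordovician, Silurian, Oligocene, Miocene; reverse it for youngest→oldest.

Miocene, then Oligocene, then Silurian, then Ordovician, then Stenian, then Orosirian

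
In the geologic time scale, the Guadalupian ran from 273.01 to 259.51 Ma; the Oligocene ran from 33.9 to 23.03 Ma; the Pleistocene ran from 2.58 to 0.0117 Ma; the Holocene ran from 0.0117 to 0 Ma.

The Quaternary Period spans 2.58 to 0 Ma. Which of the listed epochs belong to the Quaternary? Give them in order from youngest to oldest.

Epochs with both bounds inside 2.58–0 Ma: Holocene (0.0117–0), Pleistocene (2.58–0.0117).

Holocene, Pleistocene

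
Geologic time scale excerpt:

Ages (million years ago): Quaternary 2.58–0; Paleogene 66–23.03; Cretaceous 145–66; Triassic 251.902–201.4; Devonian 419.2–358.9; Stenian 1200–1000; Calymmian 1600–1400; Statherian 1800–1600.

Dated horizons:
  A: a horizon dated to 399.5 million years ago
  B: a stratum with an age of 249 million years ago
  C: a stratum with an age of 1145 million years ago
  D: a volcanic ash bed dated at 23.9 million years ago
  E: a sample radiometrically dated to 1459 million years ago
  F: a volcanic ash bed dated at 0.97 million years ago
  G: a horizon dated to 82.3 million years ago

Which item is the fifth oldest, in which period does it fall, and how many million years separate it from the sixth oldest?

Sorted oldest-first by Ma: E (1459), C (1145), A (399.5), B (249), G (82.3), D (23.9), F (0.97).
The fifth oldest is G at 82.3 Ma, which lies in 145–66 Ma: the Cretaceous.
The sixth oldest is D at 23.9 Ma; separation = |82.3 − 23.9| = 58.4 Myr.

G, in the Cretaceous; 58.4 million years to D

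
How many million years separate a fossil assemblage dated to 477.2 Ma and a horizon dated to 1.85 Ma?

475.35 million years

477.2 − 1.85 = 475.35 million years.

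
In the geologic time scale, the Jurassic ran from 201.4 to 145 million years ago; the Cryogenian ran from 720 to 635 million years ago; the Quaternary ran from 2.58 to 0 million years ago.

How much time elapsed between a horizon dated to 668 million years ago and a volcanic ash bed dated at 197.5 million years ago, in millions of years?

668 − 197.5 = 470.5 million years.

470.5 million years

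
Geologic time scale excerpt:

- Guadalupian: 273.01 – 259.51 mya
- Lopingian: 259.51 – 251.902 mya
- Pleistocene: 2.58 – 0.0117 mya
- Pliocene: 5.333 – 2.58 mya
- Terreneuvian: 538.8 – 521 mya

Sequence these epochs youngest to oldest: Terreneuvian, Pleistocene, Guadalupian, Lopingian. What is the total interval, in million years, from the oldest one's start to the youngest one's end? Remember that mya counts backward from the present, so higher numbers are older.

Start ages (Ma): Terreneuvian 538.8, Guadalupian 273.01, Lopingian 259.51, Pleistocene 2.58.
Ordered youngest to oldest: Pleistocene, Lopingian, Guadalupian, Terreneuvian.
Span = 538.8 − 0.0117 = 538.7883 Myr.

Pleistocene, Lopingian, Guadalupian, Terreneuvian; total span 538.7883 Myr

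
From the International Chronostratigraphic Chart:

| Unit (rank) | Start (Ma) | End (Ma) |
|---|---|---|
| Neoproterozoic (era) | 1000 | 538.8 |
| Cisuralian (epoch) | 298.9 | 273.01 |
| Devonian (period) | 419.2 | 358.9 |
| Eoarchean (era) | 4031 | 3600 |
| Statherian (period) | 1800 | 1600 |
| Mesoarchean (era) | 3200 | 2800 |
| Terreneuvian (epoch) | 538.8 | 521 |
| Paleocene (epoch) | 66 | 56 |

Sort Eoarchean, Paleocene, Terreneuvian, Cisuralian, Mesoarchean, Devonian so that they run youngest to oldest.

Paleocene → Cisuralian → Devonian → Terreneuvian → Mesoarchean → Eoarchean

Read off each span (Ma): Eoarchean 4031–3600; Paleocene 66–56; Terreneuvian 538.8–521; Cisuralian 298.9–273.01; Mesoarchean 3200–2800; Devonian 419.2–358.9.
Larger Ma is older, so oldest→youngest is Eoarchean, Mesoarchean, Terreneuvian, Devonian, Cisuralian, Paleocene; reverse it for youngest→oldest.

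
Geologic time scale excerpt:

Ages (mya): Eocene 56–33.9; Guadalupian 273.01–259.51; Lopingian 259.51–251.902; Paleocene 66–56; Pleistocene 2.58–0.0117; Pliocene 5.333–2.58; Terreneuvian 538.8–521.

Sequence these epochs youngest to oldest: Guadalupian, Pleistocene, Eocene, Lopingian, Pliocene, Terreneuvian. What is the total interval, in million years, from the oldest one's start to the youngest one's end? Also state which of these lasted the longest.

Start ages (Ma): Terreneuvian 538.8, Guadalupian 273.01, Lopingian 259.51, Eocene 56, Pliocene 5.333, Pleistocene 2.58.
Ordered youngest to oldest: Pleistocene, Pliocene, Eocene, Lopingian, Guadalupian, Terreneuvian.
Span = 538.8 − 0.0117 = 538.7883 Myr.
Durations: Pleistocene 2.5683, Pliocene 2.753, Eocene 22.1, Guadalupian 13.5, Lopingian 7.608, Terreneuvian 17.8 → longest is Eocene (22.1 Myr).

Pleistocene, Pliocene, Eocene, Lopingian, Guadalupian, Terreneuvian; total span 538.7883 Myr; longest is Eocene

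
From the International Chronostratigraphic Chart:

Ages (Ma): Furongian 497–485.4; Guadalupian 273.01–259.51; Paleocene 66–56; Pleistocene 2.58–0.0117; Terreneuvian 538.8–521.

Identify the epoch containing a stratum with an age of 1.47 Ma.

Pleistocene

1.47 Ma lies between 2.58 and 0.0117 Ma, so it falls in the Pleistocene.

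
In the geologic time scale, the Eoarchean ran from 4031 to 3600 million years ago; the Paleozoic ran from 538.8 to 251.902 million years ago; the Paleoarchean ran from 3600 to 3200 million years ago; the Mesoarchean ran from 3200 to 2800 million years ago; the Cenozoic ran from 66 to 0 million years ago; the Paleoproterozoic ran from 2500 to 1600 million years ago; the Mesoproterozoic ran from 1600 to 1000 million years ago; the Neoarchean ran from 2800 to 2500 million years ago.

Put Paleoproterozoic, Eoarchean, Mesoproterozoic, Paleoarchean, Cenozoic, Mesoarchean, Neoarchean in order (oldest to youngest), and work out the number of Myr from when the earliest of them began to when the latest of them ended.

Eoarchean, Paleoarchean, Mesoarchean, Neoarchean, Paleoproterozoic, Mesoproterozoic, Cenozoic; total span 4031 Myr

Start ages (Ma): Eoarchean 4031, Paleoarchean 3600, Mesoarchean 3200, Neoarchean 2800, Paleoproterozoic 2500, Mesoproterozoic 1600, Cenozoic 66.
Ordered oldest to youngest: Eoarchean, Paleoarchean, Mesoarchean, Neoarchean, Paleoproterozoic, Mesoproterozoic, Cenozoic.
Span = 4031 − 0 = 4031 Myr.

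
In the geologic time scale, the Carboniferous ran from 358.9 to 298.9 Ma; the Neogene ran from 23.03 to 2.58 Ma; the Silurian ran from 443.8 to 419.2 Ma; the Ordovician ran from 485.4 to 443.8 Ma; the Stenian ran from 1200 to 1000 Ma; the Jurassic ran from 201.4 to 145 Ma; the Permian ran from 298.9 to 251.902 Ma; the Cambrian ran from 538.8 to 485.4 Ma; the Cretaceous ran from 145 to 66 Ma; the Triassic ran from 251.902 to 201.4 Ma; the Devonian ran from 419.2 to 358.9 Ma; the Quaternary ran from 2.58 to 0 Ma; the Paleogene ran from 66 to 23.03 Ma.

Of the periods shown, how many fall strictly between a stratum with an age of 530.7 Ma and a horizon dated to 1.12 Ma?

10

The older date is 530.7 Ma and the younger is 1.12 Ma.
Periods with start < 530.7 and end > 1.12 Ma: Ordovician (485.4–443.8), Silurian (443.8–419.2), Devonian (419.2–358.9), Carboniferous (358.9–298.9), Permian (298.9–251.902), Triassic (251.902–201.4), Jurassic (201.4–145), Cretaceous (145–66), Paleogene (66–23.03), Neogene (23.03–2.58).
That is 10 complete periods.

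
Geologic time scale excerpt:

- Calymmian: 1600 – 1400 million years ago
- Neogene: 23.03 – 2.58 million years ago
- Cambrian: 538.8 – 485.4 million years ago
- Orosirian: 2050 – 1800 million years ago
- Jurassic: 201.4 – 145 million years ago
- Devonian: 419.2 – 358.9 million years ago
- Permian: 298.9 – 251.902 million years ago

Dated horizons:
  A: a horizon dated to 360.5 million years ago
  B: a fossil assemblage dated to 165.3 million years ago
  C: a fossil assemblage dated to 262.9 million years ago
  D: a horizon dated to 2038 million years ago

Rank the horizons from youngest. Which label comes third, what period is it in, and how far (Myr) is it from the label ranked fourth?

A, in the Devonian; 1677.5 million years to D

Smaller Ma means younger, so youngest first: B 165.3 < C 262.9 < A 360.5 < D 2038.
Counting 3 along gives A (360.5 Ma); the excerpt puts that inside the Devonian, 419.2–358.9 Ma.
Next in line is D (2038 Ma), and 2038 − 360.5 = 1677.5 Myr.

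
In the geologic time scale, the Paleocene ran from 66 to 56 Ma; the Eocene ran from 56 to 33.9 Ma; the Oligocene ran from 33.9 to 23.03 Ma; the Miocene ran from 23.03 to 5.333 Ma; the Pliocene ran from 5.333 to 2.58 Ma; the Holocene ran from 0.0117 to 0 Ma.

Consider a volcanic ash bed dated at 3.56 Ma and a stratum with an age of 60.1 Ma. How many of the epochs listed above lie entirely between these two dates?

The older date is 60.1 Ma and the younger is 3.56 Ma.
Epochs with start < 60.1 and end > 3.56 Ma: Eocene (56–33.9), Oligocene (33.9–23.03), Miocene (23.03–5.333).
That is 3 complete epochs.

3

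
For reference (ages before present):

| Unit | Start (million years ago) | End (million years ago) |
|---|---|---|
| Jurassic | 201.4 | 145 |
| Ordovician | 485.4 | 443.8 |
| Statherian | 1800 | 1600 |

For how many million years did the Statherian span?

200 million years

1800 − 1600 = 200 million years.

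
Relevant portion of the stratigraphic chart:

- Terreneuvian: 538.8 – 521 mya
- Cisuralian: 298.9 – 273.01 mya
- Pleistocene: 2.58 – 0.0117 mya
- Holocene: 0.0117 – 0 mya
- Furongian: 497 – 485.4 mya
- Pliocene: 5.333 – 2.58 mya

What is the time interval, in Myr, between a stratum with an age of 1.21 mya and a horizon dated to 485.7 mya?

485.7 − 1.21 = 484.49 million years.

484.49 million years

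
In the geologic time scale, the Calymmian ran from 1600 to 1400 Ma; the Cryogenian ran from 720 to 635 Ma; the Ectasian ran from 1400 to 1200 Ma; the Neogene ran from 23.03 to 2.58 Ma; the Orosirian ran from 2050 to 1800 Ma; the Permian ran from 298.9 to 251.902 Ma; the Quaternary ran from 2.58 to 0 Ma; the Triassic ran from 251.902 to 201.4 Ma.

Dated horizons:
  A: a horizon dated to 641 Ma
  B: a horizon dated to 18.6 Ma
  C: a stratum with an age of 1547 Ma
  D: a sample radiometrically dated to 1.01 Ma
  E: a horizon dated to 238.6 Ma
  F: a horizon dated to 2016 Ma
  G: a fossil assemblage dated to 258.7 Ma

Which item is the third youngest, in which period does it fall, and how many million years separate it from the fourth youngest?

E, in the Triassic; 20.1 million years to G

Smaller Ma means younger, so youngest first: D 1.01 < B 18.6 < E 238.6 < G 258.7 < A 641 < C 1547 < F 2016.
Counting 3 along gives E (238.6 Ma); the excerpt puts that inside the Triassic, 251.902–201.4 Ma.
Next in line is G (258.7 Ma), and 258.7 − 238.6 = 20.1 Myr.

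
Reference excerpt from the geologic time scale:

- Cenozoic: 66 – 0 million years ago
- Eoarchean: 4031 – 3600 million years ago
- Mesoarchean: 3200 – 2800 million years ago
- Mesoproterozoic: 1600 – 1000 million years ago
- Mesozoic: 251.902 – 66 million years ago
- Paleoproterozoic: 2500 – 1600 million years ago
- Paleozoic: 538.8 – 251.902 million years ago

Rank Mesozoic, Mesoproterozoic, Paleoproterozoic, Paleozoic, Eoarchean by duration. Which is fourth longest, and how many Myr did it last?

Durations: Mesozoic 185.902; Mesoproterozoic 600; Paleoproterozoic 900; Paleozoic 286.898; Eoarchean 431 Myr.
Sorted longest-first: Paleoproterozoic (900), Mesoproterozoic (600), Eoarchean (431), Paleozoic (286.898), Mesozoic (185.902).
The fourth longest is Paleozoic at 286.898 Myr.

Paleozoic, 286.898 million years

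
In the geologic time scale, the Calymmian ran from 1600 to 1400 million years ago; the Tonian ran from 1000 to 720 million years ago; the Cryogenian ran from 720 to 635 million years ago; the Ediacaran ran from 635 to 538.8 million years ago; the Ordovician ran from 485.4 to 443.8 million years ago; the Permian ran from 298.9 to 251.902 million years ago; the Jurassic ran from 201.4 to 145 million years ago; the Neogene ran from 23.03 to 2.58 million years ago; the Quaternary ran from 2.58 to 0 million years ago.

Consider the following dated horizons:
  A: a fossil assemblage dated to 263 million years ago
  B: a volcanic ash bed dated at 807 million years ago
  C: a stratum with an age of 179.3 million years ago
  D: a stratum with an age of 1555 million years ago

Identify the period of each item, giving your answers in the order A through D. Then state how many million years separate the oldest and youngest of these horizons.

A — Permian; B — Tonian; C — Jurassic; D — Calymmian; span 1375.7 million years

Match each age against the start–end ranges in the excerpt: A = 263 Ma → Permian (298.9–251.902); B = 807 Ma → Tonian (1000–720); C = 179.3 Ma → Jurassic (201.4–145); D = 1555 Ma → Calymmian (1600–1400).
The largest age is 1555 Ma and the smallest is 179.3 Ma; their difference is 1375.7 Myr.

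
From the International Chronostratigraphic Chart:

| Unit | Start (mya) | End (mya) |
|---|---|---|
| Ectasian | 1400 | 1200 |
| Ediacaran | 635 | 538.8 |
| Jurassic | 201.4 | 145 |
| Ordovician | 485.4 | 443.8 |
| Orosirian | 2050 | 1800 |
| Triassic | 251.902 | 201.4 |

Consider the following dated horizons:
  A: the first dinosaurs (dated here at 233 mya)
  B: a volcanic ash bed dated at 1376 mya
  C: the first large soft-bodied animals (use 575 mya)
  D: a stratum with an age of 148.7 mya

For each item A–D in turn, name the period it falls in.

A: 233 Ma lies in 251.902–201.4 Ma, so Triassic.
B: 1376 Ma lies in 1400–1200 Ma, so Ectasian.
C: 575 Ma lies in 635–538.8 Ma, so Ediacaran.
D: 148.7 Ma lies in 201.4–145 Ma, so Jurassic.

A — Triassic; B — Ectasian; C — Ediacaran; D — Jurassic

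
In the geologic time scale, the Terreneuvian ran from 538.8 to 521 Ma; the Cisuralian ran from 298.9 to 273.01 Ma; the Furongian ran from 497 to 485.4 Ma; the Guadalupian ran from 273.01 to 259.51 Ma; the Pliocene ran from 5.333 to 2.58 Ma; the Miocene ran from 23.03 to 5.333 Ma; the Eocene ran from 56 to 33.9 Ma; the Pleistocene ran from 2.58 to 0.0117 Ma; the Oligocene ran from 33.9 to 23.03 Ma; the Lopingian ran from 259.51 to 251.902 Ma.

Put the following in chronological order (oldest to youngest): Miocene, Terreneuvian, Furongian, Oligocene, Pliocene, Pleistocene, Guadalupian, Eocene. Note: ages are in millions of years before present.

Terreneuvian, Furongian, Guadalupian, Eocene, Oligocene, Miocene, Pliocene, Pleistocene

Sorting by start age (descending Ma, since larger Ma = older): Terreneuvian began 538.8, Furongian began 497, Guadalupian began 273.01, Eocene began 56, Oligocene began 33.9, Miocene began 23.03, Pliocene began 5.333, Pleistocene began 2.58.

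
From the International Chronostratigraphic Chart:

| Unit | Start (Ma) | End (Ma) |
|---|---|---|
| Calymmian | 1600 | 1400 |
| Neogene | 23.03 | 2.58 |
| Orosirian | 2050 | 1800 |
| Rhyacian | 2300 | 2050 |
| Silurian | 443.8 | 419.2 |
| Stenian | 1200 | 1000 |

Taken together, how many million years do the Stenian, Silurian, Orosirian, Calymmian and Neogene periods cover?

695.05 million years

Duration is start − end for each: (1200 − 1000) + (443.8 − 419.2) + (2050 − 1800) + (1600 − 1400) + (23.03 − 2.58).
That is 200 + 24.6 + 250 + 200 + 20.45, which totals 695.05 million years.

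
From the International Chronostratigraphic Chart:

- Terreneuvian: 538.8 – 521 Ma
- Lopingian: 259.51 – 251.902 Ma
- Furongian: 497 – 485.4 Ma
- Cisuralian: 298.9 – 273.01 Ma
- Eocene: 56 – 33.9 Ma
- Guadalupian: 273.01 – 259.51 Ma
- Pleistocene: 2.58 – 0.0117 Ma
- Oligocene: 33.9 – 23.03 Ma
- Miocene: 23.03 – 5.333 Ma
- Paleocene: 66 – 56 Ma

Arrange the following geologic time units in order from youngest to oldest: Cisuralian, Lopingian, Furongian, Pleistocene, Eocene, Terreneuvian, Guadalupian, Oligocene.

The oldest of these is Terreneuvian (starts 538.8 Ma) and the youngest is Pleistocene (ends 0.0117 Ma).
In between, by decreasing start age: Furongian (497), Cisuralian (298.9), Guadalupian (273.01), Lopingian (259.51), Eocene (56), Oligocene (33.9).
Listing youngest first means reversing that sequence.

Pleistocene, Oligocene, Eocene, Lopingian, Guadalupian, Cisuralian, Furongian, Terreneuvian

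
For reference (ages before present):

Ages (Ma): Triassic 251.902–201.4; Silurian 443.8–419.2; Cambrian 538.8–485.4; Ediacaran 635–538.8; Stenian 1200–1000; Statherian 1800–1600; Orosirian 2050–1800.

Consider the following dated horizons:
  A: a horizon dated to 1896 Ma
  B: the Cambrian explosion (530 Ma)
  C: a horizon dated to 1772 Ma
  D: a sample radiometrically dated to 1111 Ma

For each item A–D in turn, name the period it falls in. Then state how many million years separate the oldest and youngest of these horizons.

A — Orosirian; B — Cambrian; C — Statherian; D — Stenian; span 1366 million years

Match each age against the start–end ranges in the excerpt: A = 1896 Ma → Orosirian (2050–1800); B = 530 Ma → Cambrian (538.8–485.4); C = 1772 Ma → Statherian (1800–1600); D = 1111 Ma → Stenian (1200–1000).
The largest age is 1896 Ma and the smallest is 530 Ma; their difference is 1366 Myr.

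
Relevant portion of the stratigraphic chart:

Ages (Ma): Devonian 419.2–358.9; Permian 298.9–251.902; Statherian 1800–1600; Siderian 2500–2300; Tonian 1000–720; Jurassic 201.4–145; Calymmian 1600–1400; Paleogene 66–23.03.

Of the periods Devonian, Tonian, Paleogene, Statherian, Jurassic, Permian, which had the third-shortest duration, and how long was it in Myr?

Jurassic, 56.4 million years

Start − end for each: Devonian 419.2 − 358.9 = 60.3; Tonian 1000 − 720 = 280; Paleogene 66 − 23.03 = 42.97; Statherian 1800 − 1600 = 200; Jurassic 201.4 − 145 = 56.4; Permian 298.9 − 251.902 = 46.998.
Ranking these from shortest: Paleogene < Permian < Jurassic < Devonian < Statherian < Tonian.
Position 3 in that ranking is Jurassic, which lasted 56.4 Myr.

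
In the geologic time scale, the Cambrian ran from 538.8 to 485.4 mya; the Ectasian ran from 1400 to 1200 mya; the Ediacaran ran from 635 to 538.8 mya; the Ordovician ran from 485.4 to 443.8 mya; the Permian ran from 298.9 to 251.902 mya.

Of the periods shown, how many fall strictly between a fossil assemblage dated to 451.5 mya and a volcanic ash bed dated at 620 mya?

The older date is 620 Ma and the younger is 451.5 Ma.
Periods with start < 620 and end > 451.5 Ma: Cambrian (538.8–485.4).
That is 1 complete period.

1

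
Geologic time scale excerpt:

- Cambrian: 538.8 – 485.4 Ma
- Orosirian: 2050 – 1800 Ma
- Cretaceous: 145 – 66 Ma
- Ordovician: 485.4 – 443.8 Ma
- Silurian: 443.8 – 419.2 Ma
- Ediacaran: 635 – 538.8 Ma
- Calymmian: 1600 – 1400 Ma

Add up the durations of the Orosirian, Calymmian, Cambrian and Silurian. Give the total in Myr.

Duration is start − end for each: (2050 − 1800) + (1600 − 1400) + (538.8 − 485.4) + (443.8 − 419.2).
That is 250 + 200 + 53.4 + 24.6, which totals 528 million years.

528 million years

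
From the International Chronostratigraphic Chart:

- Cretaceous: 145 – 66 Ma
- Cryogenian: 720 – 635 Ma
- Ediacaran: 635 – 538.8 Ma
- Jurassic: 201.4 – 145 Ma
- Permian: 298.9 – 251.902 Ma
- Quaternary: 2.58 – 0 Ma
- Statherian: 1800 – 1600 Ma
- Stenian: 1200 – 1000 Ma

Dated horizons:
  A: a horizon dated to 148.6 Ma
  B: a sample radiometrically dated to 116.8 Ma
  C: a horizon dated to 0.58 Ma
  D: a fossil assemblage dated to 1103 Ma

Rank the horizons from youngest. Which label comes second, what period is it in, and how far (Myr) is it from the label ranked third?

B, in the Cretaceous; 31.8 million years to A

Sorted youngest-first by Ma: C (0.58), B (116.8), A (148.6), D (1103).
The second youngest is B at 116.8 Ma, which lies in 145–66 Ma: the Cretaceous.
The third youngest is A at 148.6 Ma; separation = |116.8 − 148.6| = 31.8 Myr.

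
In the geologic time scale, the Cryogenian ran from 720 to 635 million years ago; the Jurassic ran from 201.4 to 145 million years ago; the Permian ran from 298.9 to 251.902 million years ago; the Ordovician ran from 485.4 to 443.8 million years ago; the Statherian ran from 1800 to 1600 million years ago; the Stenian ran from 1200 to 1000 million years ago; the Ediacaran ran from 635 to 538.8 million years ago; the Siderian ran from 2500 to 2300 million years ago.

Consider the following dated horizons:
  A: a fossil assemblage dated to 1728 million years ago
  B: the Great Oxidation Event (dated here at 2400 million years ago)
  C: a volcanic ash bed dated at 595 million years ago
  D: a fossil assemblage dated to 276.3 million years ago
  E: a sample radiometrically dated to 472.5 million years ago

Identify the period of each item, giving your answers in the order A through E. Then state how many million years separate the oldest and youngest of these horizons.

A — Statherian; B — Siderian; C — Ediacaran; D — Permian; E — Ordovician; span 2123.7 million years

Match each age against the start–end ranges in the excerpt: A = 1728 Ma → Statherian (1800–1600); B = 2400 Ma → Siderian (2500–2300); C = 595 Ma → Ediacaran (635–538.8); D = 276.3 Ma → Permian (298.9–251.902); E = 472.5 Ma → Ordovician (485.4–443.8).
The largest age is 2400 Ma and the smallest is 276.3 Ma; their difference is 2123.7 Myr.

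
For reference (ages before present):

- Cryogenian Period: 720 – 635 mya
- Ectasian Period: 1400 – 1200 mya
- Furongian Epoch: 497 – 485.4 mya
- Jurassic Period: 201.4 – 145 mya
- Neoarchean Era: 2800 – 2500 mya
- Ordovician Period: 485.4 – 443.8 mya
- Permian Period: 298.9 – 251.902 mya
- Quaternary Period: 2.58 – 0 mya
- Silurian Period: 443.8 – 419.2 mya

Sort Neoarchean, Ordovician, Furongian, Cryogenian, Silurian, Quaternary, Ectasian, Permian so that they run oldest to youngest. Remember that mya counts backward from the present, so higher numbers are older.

Neoarchean → Ectasian → Cryogenian → Furongian → Ordovician → Silurian → Permian → Quaternary

The oldest of these is Neoarchean (starts 2800 Ma) and the youngest is Quaternary (ends 0 Ma).
In between, by decreasing start age: Ectasian (1400), Cryogenian (720), Furongian (497), Ordovician (485.4), Silurian (443.8), Permian (298.9).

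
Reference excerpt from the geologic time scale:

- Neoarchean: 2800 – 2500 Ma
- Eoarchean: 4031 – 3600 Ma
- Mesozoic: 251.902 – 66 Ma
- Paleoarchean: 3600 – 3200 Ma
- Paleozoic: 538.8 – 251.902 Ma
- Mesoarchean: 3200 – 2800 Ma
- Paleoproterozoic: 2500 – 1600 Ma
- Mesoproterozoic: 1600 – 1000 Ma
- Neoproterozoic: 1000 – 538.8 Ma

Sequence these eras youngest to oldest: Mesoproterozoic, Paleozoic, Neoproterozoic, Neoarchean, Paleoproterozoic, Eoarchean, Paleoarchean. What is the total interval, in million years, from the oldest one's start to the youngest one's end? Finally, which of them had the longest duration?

Paleozoic → Neoproterozoic → Mesoproterozoic → Paleoproterozoic → Neoarchean → Paleoarchean → Eoarchean; total span 3779.098 Myr; longest is Paleoproterozoic

From the excerpt: Mesoproterozoic 1600–1000; Paleozoic 538.8–251.902; Neoproterozoic 1000–538.8; Neoarchean 2800–2500; Paleoproterozoic 2500–1600; Eoarchean 4031–3600; Paleoarchean 3600–3200 (Ma).
Larger Ma is earlier, so the oldest is Eoarchean and the youngest is Paleozoic; youngest to oldest: Paleozoic, Neoproterozoic, Mesoproterozoic, Paleoproterozoic, Neoarchean, Paleoarchean, Eoarchean.
Oldest start 4031 minus youngest end 251.902 gives 3779.098 Myr overall.
Individual lengths (start − end): Paleoproterozoic 900; Neoproterozoic 461.2; Paleozoic 286.898; Eoarchean 431; Neoarchean 300; Mesoproterozoic 600; Paleoarchean 400. The largest is Paleoproterozoic at 900 Myr.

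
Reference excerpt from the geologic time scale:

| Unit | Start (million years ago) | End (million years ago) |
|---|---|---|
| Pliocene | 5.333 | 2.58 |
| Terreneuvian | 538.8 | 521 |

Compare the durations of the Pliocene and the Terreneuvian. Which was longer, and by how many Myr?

Pliocene: 5.333 − 2.58 = 2.753 Myr.
Terreneuvian: 538.8 − 521 = 17.8 Myr.
Difference: 17.8 − 2.753 = 15.047 Myr, so the Terreneuvian was longer.

Terreneuvian, by 15.047 million years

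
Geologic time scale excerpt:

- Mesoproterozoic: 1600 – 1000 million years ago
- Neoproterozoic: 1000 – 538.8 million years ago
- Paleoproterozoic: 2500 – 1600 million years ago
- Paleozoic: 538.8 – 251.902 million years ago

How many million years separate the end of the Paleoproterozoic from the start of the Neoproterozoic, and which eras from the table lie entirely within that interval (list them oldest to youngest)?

600 million years; Mesoproterozoic

The Paleoproterozoic closes at 1600 Ma and the Neoproterozoic opens at 1000 Ma, so the interval is 1600 − 1000 = 600 Myr.
An era fits inside if it starts at or after 1600 Ma and ends at or before 1000 Ma; oldest first that gives Mesoproterozoic.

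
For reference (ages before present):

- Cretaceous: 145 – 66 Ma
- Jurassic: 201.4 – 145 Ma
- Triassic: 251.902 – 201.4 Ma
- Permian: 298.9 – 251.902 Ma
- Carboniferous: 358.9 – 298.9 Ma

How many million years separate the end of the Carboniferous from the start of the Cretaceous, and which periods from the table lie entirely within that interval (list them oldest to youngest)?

153.9 million years; Permian, Triassic, Jurassic

End of Carboniferous = 298.9 Ma; start of Cretaceous = 145 Ma.
Gap = 298.9 − 145 = 153.9 Myr.
Periods wholly inside 298.9–145 Ma: Permian (298.9–251.902), Triassic (251.902–201.4), Jurassic (201.4–145).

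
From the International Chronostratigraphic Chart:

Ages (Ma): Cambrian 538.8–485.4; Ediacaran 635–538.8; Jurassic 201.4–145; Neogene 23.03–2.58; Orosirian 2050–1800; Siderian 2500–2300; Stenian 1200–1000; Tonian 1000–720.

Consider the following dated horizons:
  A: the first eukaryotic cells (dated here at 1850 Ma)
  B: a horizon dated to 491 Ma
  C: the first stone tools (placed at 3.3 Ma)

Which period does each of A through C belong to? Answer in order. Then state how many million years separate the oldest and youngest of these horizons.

A — Orosirian; B — Cambrian; C — Neogene; span 1846.7 million years

A: 1850 Ma lies in 2050–1800 Ma, so Orosirian.
B: 491 Ma lies in 538.8–485.4 Ma, so Cambrian.
C: 3.3 Ma lies in 23.03–2.58 Ma, so Neogene.
Oldest = 1850 Ma, youngest = 3.3 Ma → span 1846.7 Myr.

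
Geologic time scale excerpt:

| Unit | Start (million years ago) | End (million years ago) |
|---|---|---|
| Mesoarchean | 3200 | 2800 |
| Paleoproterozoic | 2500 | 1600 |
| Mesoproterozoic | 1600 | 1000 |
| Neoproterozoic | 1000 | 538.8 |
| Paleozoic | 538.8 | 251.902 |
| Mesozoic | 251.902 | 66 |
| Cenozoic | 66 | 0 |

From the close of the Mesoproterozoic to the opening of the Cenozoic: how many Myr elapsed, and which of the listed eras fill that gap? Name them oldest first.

934 million years; Neoproterozoic, Paleozoic, Mesozoic

The Mesoproterozoic closes at 1000 Ma and the Cenozoic opens at 66 Ma, so the interval is 1000 − 66 = 934 Myr.
An era fits inside if it starts at or after 1000 Ma and ends at or before 66 Ma; oldest first that gives Neoproterozoic, Paleozoic, Mesozoic.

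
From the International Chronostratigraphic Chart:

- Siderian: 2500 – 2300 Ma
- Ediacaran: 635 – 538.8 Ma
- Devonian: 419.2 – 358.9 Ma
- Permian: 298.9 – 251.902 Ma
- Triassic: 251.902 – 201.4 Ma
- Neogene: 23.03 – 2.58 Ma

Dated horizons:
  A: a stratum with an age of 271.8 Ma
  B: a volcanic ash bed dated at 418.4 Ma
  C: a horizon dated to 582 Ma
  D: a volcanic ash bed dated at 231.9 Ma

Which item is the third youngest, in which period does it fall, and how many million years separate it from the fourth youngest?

B, in the Devonian; 163.6 million years to C

Sorted youngest-first by Ma: D (231.9), A (271.8), B (418.4), C (582).
The third youngest is B at 418.4 Ma, which lies in 419.2–358.9 Ma: the Devonian.
The fourth youngest is C at 582 Ma; separation = |418.4 − 582| = 163.6 Myr.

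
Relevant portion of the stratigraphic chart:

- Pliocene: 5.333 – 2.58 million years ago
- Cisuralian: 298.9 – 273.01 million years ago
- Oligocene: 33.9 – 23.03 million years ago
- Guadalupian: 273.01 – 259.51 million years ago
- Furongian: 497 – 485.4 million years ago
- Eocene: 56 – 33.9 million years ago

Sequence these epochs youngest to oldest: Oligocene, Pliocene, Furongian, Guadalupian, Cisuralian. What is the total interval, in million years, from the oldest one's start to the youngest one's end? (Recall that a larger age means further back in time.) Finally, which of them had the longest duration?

From the excerpt: Oligocene 33.9–23.03; Pliocene 5.333–2.58; Furongian 497–485.4; Guadalupian 273.01–259.51; Cisuralian 298.9–273.01 (Ma).
Larger Ma is earlier, so the oldest is Furongian and the youngest is Pliocene; youngest to oldest: Pliocene, Oligocene, Guadalupian, Cisuralian, Furongian.
Oldest start 497 minus youngest end 2.58 gives 494.42 Myr overall.
Individual lengths (start − end): Cisuralian 25.89; Furongian 11.6; Oligocene 10.87; Pliocene 2.753; Guadalupian 13.5. The largest is Cisuralian at 25.89 Myr.

Pliocene, Oligocene, Guadalupian, Cisuralian, Furongian; total span 494.42 Myr; longest is Cisuralian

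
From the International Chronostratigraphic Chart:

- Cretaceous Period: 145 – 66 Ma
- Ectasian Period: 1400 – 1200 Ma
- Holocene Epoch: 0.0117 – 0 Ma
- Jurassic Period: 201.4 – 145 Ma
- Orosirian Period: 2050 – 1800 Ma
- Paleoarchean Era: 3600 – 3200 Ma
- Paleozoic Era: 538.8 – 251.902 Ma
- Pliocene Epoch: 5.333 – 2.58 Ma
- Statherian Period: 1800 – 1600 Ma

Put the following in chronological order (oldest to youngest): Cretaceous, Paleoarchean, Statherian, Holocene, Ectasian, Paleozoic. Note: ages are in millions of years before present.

Sorting by start age (descending Ma, since larger Ma = older): Paleoarchean start 3600, Statherian start 1800, Ectasian start 1400, Paleozoic start 538.8, Cretaceous start 145, Holocene start 0.0117.

Paleoarchean, then Statherian, then Ectasian, then Paleozoic, then Cretaceous, then Holocene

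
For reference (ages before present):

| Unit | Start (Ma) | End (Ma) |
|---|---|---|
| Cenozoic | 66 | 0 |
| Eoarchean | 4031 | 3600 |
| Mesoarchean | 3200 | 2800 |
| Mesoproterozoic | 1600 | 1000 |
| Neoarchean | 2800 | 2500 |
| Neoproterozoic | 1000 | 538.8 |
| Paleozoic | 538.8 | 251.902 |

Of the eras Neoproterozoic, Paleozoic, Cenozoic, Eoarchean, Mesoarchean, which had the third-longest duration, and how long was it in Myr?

Start − end for each: Neoproterozoic 1000 − 538.8 = 461.2; Paleozoic 538.8 − 251.902 = 286.898; Cenozoic 66 − 0 = 66; Eoarchean 4031 − 3600 = 431; Mesoarchean 3200 − 2800 = 400.
Ranking these from longest: Neoproterozoic > Eoarchean > Mesoarchean > Paleozoic > Cenozoic.
Position 3 in that ranking is Mesoarchean, which lasted 400 Myr.

Mesoarchean, 400 million years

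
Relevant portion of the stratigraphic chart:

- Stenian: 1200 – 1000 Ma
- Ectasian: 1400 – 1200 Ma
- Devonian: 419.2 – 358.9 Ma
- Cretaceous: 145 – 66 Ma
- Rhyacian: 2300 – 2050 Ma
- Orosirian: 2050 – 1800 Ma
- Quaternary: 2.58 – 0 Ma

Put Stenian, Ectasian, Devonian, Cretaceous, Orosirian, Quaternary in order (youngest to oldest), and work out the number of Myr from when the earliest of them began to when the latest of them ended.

Start ages (Ma): Orosirian 2050, Ectasian 1400, Stenian 1200, Devonian 419.2, Cretaceous 145, Quaternary 2.58.
Ordered youngest to oldest: Quaternary, Cretaceous, Devonian, Stenian, Ectasian, Orosirian.
Span = 2050 − 0 = 2050 Myr.

Quaternary → Cretaceous → Devonian → Stenian → Ectasian → Orosirian; total span 2050 Myr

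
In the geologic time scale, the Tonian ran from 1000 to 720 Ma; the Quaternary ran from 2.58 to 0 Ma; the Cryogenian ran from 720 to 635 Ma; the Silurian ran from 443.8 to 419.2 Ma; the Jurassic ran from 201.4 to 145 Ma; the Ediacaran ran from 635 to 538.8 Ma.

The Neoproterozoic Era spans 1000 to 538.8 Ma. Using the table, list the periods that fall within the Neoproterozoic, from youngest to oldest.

Ediacaran, Cryogenian, Tonian

Periods with both bounds inside 1000–538.8 Ma: Ediacaran (635–538.8), Cryogenian (720–635), Tonian (1000–720).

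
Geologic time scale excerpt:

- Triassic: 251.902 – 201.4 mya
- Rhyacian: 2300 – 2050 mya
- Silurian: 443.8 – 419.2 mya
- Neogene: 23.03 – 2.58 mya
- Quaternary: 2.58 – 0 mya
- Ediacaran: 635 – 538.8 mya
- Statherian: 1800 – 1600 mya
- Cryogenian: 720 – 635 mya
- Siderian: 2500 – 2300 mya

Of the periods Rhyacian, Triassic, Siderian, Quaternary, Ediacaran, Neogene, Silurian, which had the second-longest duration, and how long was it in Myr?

Siderian, 200 million years

Durations: Rhyacian 250; Triassic 50.502; Siderian 200; Quaternary 2.58; Ediacaran 96.2; Neogene 20.45; Silurian 24.6 Myr.
Sorted longest-first: Rhyacian (250), Siderian (200), Ediacaran (96.2), Triassic (50.502), Silurian (24.6), Neogene (20.45), Quaternary (2.58).
The second longest is Siderian at 200 Myr.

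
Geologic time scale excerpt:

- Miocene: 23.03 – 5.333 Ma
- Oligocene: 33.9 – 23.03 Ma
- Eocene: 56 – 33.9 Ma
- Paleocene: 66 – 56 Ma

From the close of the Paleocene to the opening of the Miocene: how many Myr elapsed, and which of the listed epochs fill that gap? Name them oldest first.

End of Paleocene = 56 Ma; start of Miocene = 23.03 Ma.
Gap = 56 − 23.03 = 32.97 Myr.
Epochs wholly inside 56–23.03 Ma: Eocene (56–33.9), Oligocene (33.9–23.03).

32.97 million years; Eocene, Oligocene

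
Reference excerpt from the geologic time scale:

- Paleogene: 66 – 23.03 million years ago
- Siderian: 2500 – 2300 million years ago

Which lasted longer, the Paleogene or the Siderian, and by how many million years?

Paleogene: 66 − 23.03 = 42.97 Myr.
Siderian: 2500 − 2300 = 200 Myr.
Difference: 200 − 42.97 = 157.03 Myr, so the Siderian was longer.

Siderian, by 157.03 million years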